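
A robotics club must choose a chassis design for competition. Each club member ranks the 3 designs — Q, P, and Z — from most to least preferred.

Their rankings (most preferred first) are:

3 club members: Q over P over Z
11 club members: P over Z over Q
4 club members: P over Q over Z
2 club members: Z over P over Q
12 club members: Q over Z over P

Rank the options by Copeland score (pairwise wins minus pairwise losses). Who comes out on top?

Pairwise results:
  Q vs P: P wins 17–15.
  Q vs Z: Q wins 19–13.
  P vs Z: P wins 18–14.
Copeland scores (wins − losses):
  Q: 1 − 1 = 0
  P: 2 − 0 = 2
  Z: 0 − 2 = -2
P has the best Copeland score.

P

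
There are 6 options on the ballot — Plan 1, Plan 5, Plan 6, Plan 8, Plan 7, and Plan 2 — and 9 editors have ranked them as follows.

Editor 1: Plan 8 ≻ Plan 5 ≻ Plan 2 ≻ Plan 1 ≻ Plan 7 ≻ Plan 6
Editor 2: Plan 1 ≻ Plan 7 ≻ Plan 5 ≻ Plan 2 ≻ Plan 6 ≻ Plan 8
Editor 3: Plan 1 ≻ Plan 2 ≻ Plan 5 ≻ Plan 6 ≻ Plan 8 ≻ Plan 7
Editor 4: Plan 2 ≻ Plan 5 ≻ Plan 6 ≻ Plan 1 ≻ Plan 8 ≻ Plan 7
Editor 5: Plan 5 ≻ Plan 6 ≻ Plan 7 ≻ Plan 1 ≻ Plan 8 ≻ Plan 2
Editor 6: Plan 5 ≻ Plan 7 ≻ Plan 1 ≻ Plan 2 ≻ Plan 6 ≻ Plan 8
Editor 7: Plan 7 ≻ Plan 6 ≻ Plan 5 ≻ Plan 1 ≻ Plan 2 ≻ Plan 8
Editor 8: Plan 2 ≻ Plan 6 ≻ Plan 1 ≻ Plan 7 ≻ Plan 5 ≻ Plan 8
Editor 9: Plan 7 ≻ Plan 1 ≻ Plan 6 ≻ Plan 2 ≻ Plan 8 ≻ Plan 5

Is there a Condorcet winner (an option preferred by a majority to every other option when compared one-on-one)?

Head-to-head results (9 voters total):
Plan 1 vs Plan 5: Plan 5 wins 5–4.
Plan 1 vs Plan 6: Plan 1 wins 5–4.
Plan 1 vs Plan 8: Plan 1 wins 8–1.
Plan 1 vs Plan 7: Plan 1 wins 5–4.
Plan 1 vs Plan 2: Plan 1 wins 6–3.
Plan 5 vs Plan 6: Plan 5 wins 6–3.
Plan 5 vs Plan 8: Plan 5 wins 7–2.
Plan 5 vs Plan 7: Plan 5 wins 5–4.
Plan 5 vs Plan 2: Plan 5 wins 5–4.
Plan 6 vs Plan 8: Plan 6 wins 8–1.
Plan 6 vs Plan 7: Plan 7 wins 5–4.
Plan 6 vs Plan 2: Plan 2 wins 6–3.
Plan 8 vs Plan 7: Plan 7 wins 6–3.
Plan 8 vs Plan 2: Plan 2 wins 7–2.
Plan 7 vs Plan 2: Plan 7 wins 5–4.
Plan 5 beats each rival — Plan 1 (5–4), Plan 6 (6–3), Plan 8 (7–2), Plan 7 (5–4), Plan 2 (5–4) — so Plan 5 is the Condorcet winner.

Yes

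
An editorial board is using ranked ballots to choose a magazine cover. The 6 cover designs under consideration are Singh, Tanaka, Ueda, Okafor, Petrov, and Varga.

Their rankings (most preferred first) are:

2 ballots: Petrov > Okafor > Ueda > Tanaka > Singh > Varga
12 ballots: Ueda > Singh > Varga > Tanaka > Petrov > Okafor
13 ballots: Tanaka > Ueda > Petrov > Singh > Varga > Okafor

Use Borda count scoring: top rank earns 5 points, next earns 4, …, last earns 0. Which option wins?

Ueda

Borda scores:
  Singh: 2·1 + 12·4 + 13·2 = 76
  Tanaka: 2·2 + 12·2 + 13·5 = 93
  Ueda: 2·3 + 12·5 + 13·4 = 118
  Okafor: 2·4 + 12·0 + 13·0 = 8
  Petrov: 2·5 + 12·1 + 13·3 = 61
  Varga: 2·0 + 12·3 + 13·1 = 49
Ueda has the highest total.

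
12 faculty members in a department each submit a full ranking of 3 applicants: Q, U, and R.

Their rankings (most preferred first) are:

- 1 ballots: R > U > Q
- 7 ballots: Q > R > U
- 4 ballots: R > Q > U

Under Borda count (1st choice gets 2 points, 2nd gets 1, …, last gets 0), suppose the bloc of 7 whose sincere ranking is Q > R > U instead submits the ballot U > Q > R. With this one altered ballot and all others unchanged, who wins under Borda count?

U

Borda totals with the altered ballot: Q 11, U 15, R 10.
The switch changes the winner from Q to U.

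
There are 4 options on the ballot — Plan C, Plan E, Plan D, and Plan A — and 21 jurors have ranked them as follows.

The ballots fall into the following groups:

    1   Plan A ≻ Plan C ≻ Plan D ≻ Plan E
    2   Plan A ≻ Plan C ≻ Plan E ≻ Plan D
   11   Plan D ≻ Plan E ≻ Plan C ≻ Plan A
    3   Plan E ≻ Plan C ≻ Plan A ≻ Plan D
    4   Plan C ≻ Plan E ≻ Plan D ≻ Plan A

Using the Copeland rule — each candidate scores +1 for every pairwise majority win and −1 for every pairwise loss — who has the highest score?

Pairwise results:
  Plan C vs Plan E: Plan E wins 14–7.
  Plan C vs Plan D: Plan D wins 11–10.
  Plan C vs Plan A: Plan C wins 18–3.
  Plan E vs Plan D: Plan D wins 12–9.
  Plan E vs Plan A: Plan E wins 18–3.
  Plan D vs Plan A: Plan D wins 15–6.
Copeland scores (wins − losses):
  Plan C: 1 − 2 = -1
  Plan E: 2 − 1 = 1
  Plan D: 3 − 0 = 3
  Plan A: 0 − 3 = -3
Plan D has the best Copeland score.

Plan D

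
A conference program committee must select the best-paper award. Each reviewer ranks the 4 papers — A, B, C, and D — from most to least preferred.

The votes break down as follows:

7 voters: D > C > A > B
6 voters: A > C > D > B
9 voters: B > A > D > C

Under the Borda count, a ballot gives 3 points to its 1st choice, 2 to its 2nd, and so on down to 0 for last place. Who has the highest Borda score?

Borda scores:
  A: 7·1 + 6·3 + 9·2 = 43
  B: 7·0 + 6·0 + 9·3 = 27
  C: 7·2 + 6·2 + 9·0 = 26
  D: 7·3 + 6·1 + 9·1 = 36
A has the highest total.

A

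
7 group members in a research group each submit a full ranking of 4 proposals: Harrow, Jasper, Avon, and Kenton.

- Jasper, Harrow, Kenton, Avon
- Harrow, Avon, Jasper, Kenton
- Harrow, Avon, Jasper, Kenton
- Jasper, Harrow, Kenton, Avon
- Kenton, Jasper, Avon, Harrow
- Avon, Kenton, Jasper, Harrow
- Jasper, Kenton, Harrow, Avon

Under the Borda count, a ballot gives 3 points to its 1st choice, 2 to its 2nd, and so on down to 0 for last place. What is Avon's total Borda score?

8

Borda scores:
  Harrow: 2 + 3 + 3 + 2 + 0 + 0 + 1 = 11
  Jasper: 3 + 1 + 1 + 3 + 2 + 1 + 3 = 14
  Avon: 0 + 2 + 2 + 0 + 1 + 3 + 0 = 8
  Kenton: 1 + 0 + 0 + 1 + 3 + 2 + 2 = 9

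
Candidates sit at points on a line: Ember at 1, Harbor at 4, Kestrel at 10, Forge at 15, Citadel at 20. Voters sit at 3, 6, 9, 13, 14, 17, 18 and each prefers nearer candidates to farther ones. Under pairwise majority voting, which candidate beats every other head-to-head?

With single-peaked preferences on a line, the Condorcet winner is the candidate closest to the median voter.
The median voter (position 13) is closest to Forge at 15.
Check: Forge vs Kestrel — voters closer to Forge: 4 of 7.

Forge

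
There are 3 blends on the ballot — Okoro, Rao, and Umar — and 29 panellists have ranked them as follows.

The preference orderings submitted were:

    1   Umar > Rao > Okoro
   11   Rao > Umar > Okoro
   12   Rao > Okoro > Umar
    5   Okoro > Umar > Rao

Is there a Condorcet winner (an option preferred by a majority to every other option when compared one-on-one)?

Head-to-head results (29 voters total):
Okoro vs Rao: Rao wins 24–5.
Okoro vs Umar: Okoro wins 17–12.
Rao vs Umar: Rao wins 23–6.
Rao beats each rival — Okoro (24–5), Umar (23–6) — so Rao is the Condorcet winner.

Yes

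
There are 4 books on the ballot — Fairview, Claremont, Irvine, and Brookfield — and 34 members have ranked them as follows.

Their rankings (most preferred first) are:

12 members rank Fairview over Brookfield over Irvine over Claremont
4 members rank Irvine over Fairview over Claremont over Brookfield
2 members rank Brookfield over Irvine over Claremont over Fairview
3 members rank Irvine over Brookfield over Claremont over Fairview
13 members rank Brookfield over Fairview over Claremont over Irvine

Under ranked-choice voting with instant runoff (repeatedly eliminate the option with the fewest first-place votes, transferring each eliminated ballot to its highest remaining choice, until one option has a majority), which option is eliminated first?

Round 1: Brookfield 15, Fairview 12, Irvine 7, Claremont 0. Claremont has the fewest and is eliminated.
Round 2: Brookfield 15, Fairview 12, Irvine 7. Irvine has the fewest and is eliminated.
Round 3: Brookfield 18, Fairview 16. Brookfield has a majority.

Claremont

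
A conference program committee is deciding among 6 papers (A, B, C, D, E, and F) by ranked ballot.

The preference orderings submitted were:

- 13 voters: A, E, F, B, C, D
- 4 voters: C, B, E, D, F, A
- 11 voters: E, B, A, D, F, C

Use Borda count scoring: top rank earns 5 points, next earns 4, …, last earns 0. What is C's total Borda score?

33

Borda scores:
  A: 13·5 + 4·0 + 11·3 = 98
  B: 13·2 + 4·4 + 11·4 = 86
  C: 13·1 + 4·5 + 11·0 = 33
  D: 13·0 + 4·2 + 11·2 = 30
  E: 13·4 + 4·3 + 11·5 = 119
  F: 13·3 + 4·1 + 11·1 = 54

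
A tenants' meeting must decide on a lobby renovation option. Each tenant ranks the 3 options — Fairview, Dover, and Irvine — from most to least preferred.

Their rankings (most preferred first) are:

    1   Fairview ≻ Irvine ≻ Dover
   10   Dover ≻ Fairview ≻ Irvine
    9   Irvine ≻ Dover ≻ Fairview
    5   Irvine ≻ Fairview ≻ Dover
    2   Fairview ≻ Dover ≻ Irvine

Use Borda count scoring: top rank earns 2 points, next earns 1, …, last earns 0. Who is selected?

Dover

Borda scores:
  Fairview: 2 + 10·1 + 9·0 + 5·1 + 2·2 = 21
  Dover: 0 + 10·2 + 9·1 + 5·0 + 2·1 = 31
  Irvine: 1 + 10·0 + 9·2 + 5·2 + 2·0 = 29
Dover has the highest total.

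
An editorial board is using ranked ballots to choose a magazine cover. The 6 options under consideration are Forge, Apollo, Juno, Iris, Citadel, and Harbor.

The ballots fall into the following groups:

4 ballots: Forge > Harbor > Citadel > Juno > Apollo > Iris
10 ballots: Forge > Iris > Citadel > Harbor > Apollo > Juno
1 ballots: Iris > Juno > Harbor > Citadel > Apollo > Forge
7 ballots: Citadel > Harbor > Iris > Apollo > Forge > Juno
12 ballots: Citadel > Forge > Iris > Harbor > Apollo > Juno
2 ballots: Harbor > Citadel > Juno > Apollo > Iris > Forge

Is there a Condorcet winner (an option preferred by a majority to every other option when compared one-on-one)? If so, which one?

Head-to-head results (36 voters total):
Forge vs Apollo: Forge wins 26–10.
Forge vs Juno: Forge wins 33–3.
Forge vs Iris: Forge wins 26–10.
Forge vs Citadel: Citadel wins 22–14.
Forge vs Harbor: Forge wins 26–10.
Apollo vs Juno: Apollo wins 29–7.
Apollo vs Iris: Iris wins 30–6.
Apollo vs Citadel: Citadel wins 36–0.
Apollo vs Harbor: Harbor wins 36–0.
Juno vs Iris: Iris wins 30–6.
Juno vs Citadel: Citadel wins 35–1.
Juno vs Harbor: Harbor wins 35–1.
Iris vs Citadel: Citadel wins 25–11.
Iris vs Harbor: Iris wins 23–13.
Citadel vs Harbor: Citadel wins 29–7.
Citadel beats each rival — Forge (22–14), Apollo (36–0), Juno (35–1), Iris (25–11), Harbor (29–7) — so Citadel is the Condorcet winner.

Citadel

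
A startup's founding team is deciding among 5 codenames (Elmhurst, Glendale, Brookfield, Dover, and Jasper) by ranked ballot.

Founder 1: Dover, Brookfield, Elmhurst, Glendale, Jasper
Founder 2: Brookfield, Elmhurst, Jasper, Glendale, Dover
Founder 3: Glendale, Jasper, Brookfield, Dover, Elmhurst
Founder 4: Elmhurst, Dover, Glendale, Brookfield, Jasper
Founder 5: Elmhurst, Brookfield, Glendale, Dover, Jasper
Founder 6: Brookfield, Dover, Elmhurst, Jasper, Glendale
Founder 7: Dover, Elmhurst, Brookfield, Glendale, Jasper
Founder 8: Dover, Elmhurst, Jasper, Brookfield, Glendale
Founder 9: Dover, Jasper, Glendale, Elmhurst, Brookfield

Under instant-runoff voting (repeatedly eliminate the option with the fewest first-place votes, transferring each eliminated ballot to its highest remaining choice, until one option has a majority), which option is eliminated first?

Jasper

Round 1: Dover 4, Elmhurst 2, Brookfield 2, Glendale 1, Jasper 0. Jasper has the fewest and is eliminated.
Round 2: Dover 4, Elmhurst 2, Brookfield 2, Glendale 1. Glendale has the fewest and is eliminated.
Round 3: Dover 4, Brookfield 3, Elmhurst 2. Elmhurst has the fewest and is eliminated.
Round 4: Dover 5, Brookfield 4. Dover has a majority.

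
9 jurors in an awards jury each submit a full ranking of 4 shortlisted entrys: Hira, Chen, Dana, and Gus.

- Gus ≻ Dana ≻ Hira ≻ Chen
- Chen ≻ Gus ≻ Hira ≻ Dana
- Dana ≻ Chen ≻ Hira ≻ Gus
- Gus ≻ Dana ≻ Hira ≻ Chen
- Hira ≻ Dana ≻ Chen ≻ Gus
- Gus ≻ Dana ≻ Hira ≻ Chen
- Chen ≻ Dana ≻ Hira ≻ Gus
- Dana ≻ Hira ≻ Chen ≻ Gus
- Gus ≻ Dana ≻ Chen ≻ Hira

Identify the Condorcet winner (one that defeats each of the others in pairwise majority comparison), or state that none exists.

Head-to-head results (9 voters total):
Hira vs Chen: Hira wins 5–4.
Hira vs Dana: Dana wins 7–2.
Hira vs Gus: Gus wins 5–4.
Chen vs Dana: Dana wins 7–2.
Chen vs Gus: Chen wins 5–4.
Dana vs Gus: Gus wins 5–4.
No candidate beats all others: Hira beats Chen beats Gus beats Hira, a majority cycle.

There is no Condorcet winner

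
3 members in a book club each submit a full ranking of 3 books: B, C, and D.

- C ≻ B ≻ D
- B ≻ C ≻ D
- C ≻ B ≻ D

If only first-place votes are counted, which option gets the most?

First-place vote totals:
  B: 1
  C: 2
  D: 0
C has the most first-place votes.

C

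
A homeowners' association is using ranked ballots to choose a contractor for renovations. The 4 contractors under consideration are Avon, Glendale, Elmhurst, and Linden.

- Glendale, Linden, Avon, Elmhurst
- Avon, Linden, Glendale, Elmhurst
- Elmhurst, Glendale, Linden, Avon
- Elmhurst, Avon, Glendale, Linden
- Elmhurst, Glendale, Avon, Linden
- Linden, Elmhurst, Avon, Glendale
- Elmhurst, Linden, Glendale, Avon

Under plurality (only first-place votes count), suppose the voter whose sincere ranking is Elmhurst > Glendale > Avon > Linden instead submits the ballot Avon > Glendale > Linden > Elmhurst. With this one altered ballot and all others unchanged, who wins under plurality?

Elmhurst

First-place totals with the altered ballot: Avon 2, Glendale 1, Elmhurst 3, Linden 1.
The winner is unchanged: still Elmhurst.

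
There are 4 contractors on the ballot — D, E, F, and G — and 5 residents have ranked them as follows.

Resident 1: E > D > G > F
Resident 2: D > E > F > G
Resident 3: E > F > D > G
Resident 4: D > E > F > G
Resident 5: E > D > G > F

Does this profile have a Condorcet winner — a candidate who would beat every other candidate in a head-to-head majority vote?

Head-to-head results (5 voters total):
D vs E: E wins 3–2.
D vs F: D wins 4–1.
D vs G: D wins 5–0.
E vs F: E wins 5–0.
E vs G: E wins 5–0.
F vs G: F wins 3–2.
E beats each rival — D (3–2), F (5–0), G (5–0) — so E is the Condorcet winner.

Yes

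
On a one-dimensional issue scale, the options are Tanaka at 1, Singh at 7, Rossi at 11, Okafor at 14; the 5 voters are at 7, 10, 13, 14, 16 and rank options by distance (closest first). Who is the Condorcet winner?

Okafor

With single-peaked preferences on a line, the Condorcet winner is the candidate closest to the median voter.
The median voter (position 13) is closest to Okafor at 14.
Check: Okafor vs Rossi — voters closer to Okafor: 3 of 5.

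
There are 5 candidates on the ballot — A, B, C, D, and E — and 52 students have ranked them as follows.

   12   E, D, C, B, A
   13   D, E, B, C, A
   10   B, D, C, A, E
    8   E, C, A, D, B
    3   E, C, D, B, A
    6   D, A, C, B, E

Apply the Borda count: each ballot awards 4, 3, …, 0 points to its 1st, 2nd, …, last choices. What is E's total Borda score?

131

Borda scores:
  A: 12·0 + 13·0 + 10·1 + 8·2 + 3·0 + 6·3 = 44
  B: 12·1 + 13·2 + 10·4 + 8·0 + 3·1 + 6·1 = 87
  C: 12·2 + 13·1 + 10·2 + 8·3 + 3·3 + 6·2 = 102
  D: 12·3 + 13·4 + 10·3 + 8·1 + 3·2 + 6·4 = 156
  E: 12·4 + 13·3 + 10·0 + 8·4 + 3·4 + 6·0 = 131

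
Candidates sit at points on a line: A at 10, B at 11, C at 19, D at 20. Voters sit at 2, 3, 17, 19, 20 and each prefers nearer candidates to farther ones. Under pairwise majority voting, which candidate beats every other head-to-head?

C

With single-peaked preferences on a line, the Condorcet winner is the candidate closest to the median voter.
The median voter (position 17) is closest to C at 19.
Check: C vs A — voters closer to C: 3 of 5.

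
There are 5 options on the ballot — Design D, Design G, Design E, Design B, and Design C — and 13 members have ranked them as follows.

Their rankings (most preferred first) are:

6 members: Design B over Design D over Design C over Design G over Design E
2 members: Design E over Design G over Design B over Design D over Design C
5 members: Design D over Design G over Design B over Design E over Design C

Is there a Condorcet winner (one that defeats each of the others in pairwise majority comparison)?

Head-to-head results (13 voters total):
Design D vs Design G: Design D wins 11–2.
Design D vs Design E: Design D wins 11–2.
Design D vs Design B: Design B wins 8–5.
Design D vs Design C: Design D wins 13–0.
Design G vs Design E: Design G wins 11–2.
Design G vs Design B: Design G wins 7–6.
Design G vs Design C: Design G wins 7–6.
Design E vs Design B: Design B wins 11–2.
Design E vs Design C: Design E wins 7–6.
Design B vs Design C: Design B wins 13–0.
No candidate beats all others: Design D beats Design G beats Design B beats Design D, a majority cycle.

No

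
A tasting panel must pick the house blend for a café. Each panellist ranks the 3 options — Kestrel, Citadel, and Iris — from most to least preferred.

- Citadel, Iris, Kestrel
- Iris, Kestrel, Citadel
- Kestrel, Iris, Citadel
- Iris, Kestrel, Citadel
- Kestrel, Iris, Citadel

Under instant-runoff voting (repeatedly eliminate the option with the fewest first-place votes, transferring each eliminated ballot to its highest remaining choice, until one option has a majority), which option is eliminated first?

Round 1: Kestrel 2, Iris 2, Citadel 1. Citadel has the fewest and is eliminated.
Round 2: Iris 3, Kestrel 2. Iris has a majority.

Citadel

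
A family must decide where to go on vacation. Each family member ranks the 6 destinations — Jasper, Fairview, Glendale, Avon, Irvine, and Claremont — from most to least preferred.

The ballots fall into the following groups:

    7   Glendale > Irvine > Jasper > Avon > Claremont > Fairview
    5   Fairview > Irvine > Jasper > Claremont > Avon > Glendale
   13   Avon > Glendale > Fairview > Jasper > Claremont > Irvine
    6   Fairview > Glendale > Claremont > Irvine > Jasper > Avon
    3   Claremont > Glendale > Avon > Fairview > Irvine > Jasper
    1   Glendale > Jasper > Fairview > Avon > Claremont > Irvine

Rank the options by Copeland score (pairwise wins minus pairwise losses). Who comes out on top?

Pairwise results:
  Jasper vs Fairview: Fairview wins 27–8.
  Jasper vs Glendale: Glendale wins 30–5.
  Jasper vs Avon: Jasper wins 19–16.
  Jasper vs Irvine: Irvine wins 21–14.
  Jasper vs Claremont: Jasper wins 26–9.
  Fairview vs Glendale: Glendale wins 24–11.
  Fairview vs Avon: Avon wins 23–12.
  Fairview vs Irvine: Fairview wins 28–7.
  Fairview vs Claremont: Fairview wins 25–10.
  Glendale vs Avon: Avon wins 18–17.
  Glendale vs Irvine: Glendale wins 30–5.
  Glendale vs Claremont: Glendale wins 27–8.
  Avon vs Irvine: Irvine wins 18–17.
  Avon vs Claremont: Avon wins 21–14.
  Irvine vs Claremont: Claremont wins 23–12.
Copeland scores (wins − losses):
  Jasper: 2 − 3 = -1
  Fairview: 3 − 2 = 1
  Glendale: 4 − 1 = 3
  Avon: 3 − 2 = 1
  Irvine: 2 − 3 = -1
  Claremont: 1 − 4 = -3
Glendale has the best Copeland score.

Glendale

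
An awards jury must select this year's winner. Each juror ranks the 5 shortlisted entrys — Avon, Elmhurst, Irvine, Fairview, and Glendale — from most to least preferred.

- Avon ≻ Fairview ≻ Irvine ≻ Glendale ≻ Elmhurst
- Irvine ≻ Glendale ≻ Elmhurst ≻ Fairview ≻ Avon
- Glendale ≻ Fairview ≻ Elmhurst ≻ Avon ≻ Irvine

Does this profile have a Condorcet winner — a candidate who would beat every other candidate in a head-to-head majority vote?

Head-to-head results (3 voters total):
Avon vs Elmhurst: Elmhurst wins 2–1.
Avon vs Irvine: Avon wins 2–1.
Avon vs Fairview: Fairview wins 2–1.
Avon vs Glendale: Glendale wins 2–1.
Elmhurst vs Irvine: Irvine wins 2–1.
Elmhurst vs Fairview: Fairview wins 2–1.
Elmhurst vs Glendale: Glendale wins 3–0.
Irvine vs Fairview: Fairview wins 2–1.
Irvine vs Glendale: Irvine wins 2–1.
Fairview vs Glendale: Glendale wins 2–1.
No candidate beats all others: Avon beats Irvine beats Elmhurst beats Avon, a majority cycle.

No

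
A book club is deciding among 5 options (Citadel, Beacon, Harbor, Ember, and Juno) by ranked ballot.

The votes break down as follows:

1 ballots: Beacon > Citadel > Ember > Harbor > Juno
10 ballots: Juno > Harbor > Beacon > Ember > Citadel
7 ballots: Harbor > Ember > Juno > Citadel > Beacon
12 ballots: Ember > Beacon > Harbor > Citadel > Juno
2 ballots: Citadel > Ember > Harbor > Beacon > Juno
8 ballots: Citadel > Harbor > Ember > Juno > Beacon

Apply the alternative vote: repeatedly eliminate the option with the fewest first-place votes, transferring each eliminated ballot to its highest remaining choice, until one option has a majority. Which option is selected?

Ember

Round 1: Ember 12, Citadel 10, Juno 10, Harbor 7, Beacon 1. Beacon has the fewest and is eliminated.
Round 2: Ember 12, Citadel 11, Juno 10, Harbor 7. Harbor has the fewest and is eliminated.
Round 3: Ember 19, Citadel 11, Juno 10. Juno has the fewest and is eliminated.
Round 4: Ember 29, Citadel 11. Ember has a majority.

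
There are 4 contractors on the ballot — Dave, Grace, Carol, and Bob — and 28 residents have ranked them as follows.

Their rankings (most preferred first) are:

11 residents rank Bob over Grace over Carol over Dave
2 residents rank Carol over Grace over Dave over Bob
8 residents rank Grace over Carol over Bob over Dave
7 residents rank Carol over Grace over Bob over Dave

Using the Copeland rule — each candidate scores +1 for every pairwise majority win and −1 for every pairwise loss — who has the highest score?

Grace

Pairwise results:
  Dave vs Grace: Grace wins 28–0.
  Dave vs Carol: Carol wins 28–0.
  Dave vs Bob: Bob wins 26–2.
  Grace vs Carol: Grace wins 19–9.
  Grace vs Bob: Grace wins 17–11.
  Carol vs Bob: Carol wins 17–11.
Copeland scores (wins − losses):
  Dave: 0 − 3 = -3
  Grace: 3 − 0 = 3
  Carol: 2 − 1 = 1
  Bob: 1 − 2 = -1
Grace has the best Copeland score.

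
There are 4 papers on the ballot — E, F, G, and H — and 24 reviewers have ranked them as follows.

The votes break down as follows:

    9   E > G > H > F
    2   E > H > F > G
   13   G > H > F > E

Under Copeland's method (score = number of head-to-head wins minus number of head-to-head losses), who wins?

Pairwise results:
  E vs F: F wins 13–11.
  E vs G: G wins 13–11.
  E vs H: H wins 13–11.
  F vs G: G wins 22–2.
  F vs H: H wins 24–0.
  G vs H: G wins 22–2.
Copeland scores (wins − losses):
  E: 0 − 3 = -3
  F: 1 − 2 = -1
  G: 3 − 0 = 3
  H: 2 − 1 = 1
G has the best Copeland score.

G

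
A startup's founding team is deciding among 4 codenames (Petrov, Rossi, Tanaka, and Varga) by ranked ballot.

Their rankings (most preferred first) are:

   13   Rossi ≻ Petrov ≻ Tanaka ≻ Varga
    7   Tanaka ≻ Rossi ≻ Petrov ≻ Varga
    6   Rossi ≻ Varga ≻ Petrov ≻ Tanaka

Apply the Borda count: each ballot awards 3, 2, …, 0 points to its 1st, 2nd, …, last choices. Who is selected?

Borda scores:
  Petrov: 13·2 + 7·1 + 6·1 = 39
  Rossi: 13·3 + 7·2 + 6·3 = 71
  Tanaka: 13·1 + 7·3 + 6·0 = 34
  Varga: 13·0 + 7·0 + 6·2 = 12
Rossi has the highest total.

Rossi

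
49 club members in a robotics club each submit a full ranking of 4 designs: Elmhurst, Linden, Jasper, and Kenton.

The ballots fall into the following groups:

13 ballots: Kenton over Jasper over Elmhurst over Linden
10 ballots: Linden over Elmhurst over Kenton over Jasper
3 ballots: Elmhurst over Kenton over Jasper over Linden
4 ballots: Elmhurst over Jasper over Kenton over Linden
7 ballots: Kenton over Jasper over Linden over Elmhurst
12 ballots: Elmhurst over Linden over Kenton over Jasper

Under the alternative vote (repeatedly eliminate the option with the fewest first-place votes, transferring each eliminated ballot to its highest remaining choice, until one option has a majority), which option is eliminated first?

Round 1: Kenton 20, Elmhurst 19, Linden 10, Jasper 0. Jasper has the fewest and is eliminated.
Round 2: Kenton 20, Elmhurst 19, Linden 10. Linden has the fewest and is eliminated.
Round 3: Elmhurst 29, Kenton 20. Elmhurst has a majority.

Jasper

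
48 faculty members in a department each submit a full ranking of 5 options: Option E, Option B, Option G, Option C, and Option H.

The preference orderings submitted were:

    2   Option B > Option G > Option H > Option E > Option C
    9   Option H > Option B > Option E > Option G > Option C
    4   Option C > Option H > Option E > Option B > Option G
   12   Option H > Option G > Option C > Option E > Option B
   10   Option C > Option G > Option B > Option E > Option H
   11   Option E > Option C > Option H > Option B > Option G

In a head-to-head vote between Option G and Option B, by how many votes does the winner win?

Ballots ranking Option G above Option B: 12+10 = 22.
Ballots ranking Option B above Option G: 2+9+4+11 = 26.
Option B wins 26–22, a margin of 4.

4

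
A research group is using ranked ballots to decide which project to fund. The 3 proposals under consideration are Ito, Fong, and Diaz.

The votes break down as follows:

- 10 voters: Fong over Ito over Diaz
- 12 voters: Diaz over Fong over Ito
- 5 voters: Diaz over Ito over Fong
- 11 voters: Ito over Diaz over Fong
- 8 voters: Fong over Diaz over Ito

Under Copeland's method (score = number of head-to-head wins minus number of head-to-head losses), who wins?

Pairwise results:
  Ito vs Fong: Fong wins 30–16.
  Ito vs Diaz: Diaz wins 25–21.
  Fong vs Diaz: Diaz wins 28–18.
Copeland scores (wins − losses):
  Ito: 0 − 2 = -2
  Fong: 1 − 1 = 0
  Diaz: 2 − 0 = 2
Diaz has the best Copeland score.

Diaz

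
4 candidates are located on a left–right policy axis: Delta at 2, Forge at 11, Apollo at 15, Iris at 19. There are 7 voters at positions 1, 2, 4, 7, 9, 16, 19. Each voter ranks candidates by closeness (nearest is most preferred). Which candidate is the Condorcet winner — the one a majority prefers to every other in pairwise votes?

Forge

With single-peaked preferences on a line, the Condorcet winner is the candidate closest to the median voter.
The median voter (position 7) is closest to Forge at 11.
Check: Forge vs Apollo — voters closer to Forge: 5 of 7.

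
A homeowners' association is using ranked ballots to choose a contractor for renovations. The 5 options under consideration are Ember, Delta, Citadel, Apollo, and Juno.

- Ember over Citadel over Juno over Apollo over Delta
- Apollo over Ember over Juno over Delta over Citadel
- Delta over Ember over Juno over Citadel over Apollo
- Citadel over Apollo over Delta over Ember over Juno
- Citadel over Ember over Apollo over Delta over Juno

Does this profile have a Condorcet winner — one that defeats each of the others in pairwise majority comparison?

Head-to-head results (5 voters total):
Ember vs Delta: Ember wins 3–2.
Ember vs Citadel: Ember wins 3–2.
Ember vs Apollo: Ember wins 3–2.
Ember vs Juno: Ember wins 5–0.
Delta vs Citadel: Citadel wins 3–2.
Delta vs Apollo: Apollo wins 4–1.
Delta vs Juno: Delta wins 3–2.
Citadel vs Apollo: Citadel wins 4–1.
Citadel vs Juno: Citadel wins 3–2.
Apollo vs Juno: Apollo wins 3–2.
Ember beats each rival — Delta (3–2), Citadel (3–2), Apollo (3–2), Juno (5–0) — so Ember is the Condorcet winner.

Yes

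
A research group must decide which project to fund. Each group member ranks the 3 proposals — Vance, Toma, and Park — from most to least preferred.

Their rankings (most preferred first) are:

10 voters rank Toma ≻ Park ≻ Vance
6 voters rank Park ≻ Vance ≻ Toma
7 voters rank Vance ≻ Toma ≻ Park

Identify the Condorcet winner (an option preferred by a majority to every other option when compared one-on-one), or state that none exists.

Head-to-head results (23 voters total):
Vance vs Toma: Vance wins 13–10.
Vance vs Park: Park wins 16–7.
Toma vs Park: Toma wins 17–6.
No candidate beats all others: Vance beats Toma beats Park beats Vance, a majority cycle.

There is no Condorcet winner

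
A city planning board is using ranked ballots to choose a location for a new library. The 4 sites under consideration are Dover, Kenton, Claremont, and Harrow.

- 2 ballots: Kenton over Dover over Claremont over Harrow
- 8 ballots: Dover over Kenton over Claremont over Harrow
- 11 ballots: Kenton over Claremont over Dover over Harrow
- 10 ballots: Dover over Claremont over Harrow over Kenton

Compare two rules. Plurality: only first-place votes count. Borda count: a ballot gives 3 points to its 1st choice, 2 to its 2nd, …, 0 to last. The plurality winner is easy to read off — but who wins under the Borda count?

Dover

Plurality first-place counts: Dover 18, Kenton 13, Claremont 0, Harrow 0 → Dover.
Borda totals: Dover 69, Kenton 55, Claremont 52, Harrow 10 → Dover.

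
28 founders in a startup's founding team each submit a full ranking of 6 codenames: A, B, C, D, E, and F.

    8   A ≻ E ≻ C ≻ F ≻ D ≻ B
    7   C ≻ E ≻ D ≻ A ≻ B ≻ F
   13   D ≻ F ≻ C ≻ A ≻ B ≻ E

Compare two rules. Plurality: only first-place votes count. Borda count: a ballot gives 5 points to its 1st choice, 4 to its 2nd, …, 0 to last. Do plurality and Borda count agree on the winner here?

No

Plurality first-place counts: A 8, B 0, C 7, D 13, E 0, F 0 → D.
Borda totals: A 80, B 20, C 98, D 94, E 60, F 68 → C.
The two rules disagree: plurality picks D, Borda picks C.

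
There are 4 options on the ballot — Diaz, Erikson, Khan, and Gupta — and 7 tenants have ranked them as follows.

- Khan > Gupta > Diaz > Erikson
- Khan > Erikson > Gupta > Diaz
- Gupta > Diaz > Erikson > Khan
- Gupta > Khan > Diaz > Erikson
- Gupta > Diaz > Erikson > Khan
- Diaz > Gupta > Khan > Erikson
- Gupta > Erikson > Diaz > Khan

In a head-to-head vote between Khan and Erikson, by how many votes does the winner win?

Ballots ranking Khan above Erikson: 4.
Ballots ranking Erikson above Khan: 3.
Khan wins 4–3, a margin of 1.

1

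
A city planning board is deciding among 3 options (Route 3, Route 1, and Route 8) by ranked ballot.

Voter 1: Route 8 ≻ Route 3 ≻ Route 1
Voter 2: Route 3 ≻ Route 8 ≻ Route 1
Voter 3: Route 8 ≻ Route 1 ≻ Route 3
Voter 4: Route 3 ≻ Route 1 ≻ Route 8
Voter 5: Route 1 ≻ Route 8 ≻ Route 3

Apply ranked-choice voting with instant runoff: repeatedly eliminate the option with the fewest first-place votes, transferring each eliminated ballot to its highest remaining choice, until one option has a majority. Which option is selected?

Round 1: Route 3 2, Route 8 2, Route 1 1. Route 1 has the fewest and is eliminated.
Round 2: Route 8 3, Route 3 2. Route 8 has a majority.

Route 8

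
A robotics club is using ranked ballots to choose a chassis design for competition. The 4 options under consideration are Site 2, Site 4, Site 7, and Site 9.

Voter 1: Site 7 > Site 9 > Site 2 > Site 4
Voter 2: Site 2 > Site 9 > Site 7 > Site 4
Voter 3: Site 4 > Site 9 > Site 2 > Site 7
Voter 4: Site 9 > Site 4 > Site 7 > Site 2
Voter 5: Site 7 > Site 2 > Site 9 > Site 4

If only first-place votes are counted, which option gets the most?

First-place vote totals:
  Site 2: 1
  Site 4: 1
  Site 7: 2
  Site 9: 1
Site 7 has the most first-place votes.

Site 7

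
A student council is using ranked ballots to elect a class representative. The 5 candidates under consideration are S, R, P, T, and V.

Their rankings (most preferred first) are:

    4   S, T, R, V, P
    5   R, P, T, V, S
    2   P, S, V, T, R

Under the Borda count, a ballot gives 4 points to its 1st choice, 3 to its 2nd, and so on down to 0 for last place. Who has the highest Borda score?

R

Borda scores:
  S: 4·4 + 5·0 + 2·3 = 22
  R: 4·2 + 5·4 + 2·0 = 28
  P: 4·0 + 5·3 + 2·4 = 23
  T: 4·3 + 5·2 + 2·1 = 24
  V: 4·1 + 5·1 + 2·2 = 13
R has the highest total.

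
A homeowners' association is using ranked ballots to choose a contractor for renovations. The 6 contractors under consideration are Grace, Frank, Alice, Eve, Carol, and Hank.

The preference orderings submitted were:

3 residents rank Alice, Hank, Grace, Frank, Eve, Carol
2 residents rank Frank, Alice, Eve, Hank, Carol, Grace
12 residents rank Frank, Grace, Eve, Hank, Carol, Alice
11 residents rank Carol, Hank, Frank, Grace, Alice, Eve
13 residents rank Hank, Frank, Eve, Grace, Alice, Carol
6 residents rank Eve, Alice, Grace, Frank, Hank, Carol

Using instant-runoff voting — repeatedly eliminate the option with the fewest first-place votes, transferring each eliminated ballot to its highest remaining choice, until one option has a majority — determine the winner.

Hank

Round 1: Frank 14, Hank 13, Carol 11, Eve 6, Alice 3, Grace 0. Grace has the fewest and is eliminated.
Round 2: Frank 14, Hank 13, Carol 11, Eve 6, Alice 3. Alice has the fewest and is eliminated.
Round 3: Hank 16, Frank 14, Carol 11, Eve 6. Eve has the fewest and is eliminated.
Round 4: Frank 20, Hank 16, Carol 11. Carol has the fewest and is eliminated.
Round 5: Hank 27, Frank 20. Hank has a majority.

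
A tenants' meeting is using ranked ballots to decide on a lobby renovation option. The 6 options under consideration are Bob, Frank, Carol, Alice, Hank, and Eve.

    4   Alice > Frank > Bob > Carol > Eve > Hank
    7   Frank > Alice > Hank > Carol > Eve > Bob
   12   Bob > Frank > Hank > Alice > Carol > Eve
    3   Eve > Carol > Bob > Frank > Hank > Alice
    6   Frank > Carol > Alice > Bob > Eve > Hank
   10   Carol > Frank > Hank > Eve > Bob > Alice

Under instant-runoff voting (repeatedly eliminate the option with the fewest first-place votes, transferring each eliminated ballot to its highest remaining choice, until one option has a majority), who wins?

Frank

Round 1: Frank 13, Bob 12, Carol 10, Alice 4, Eve 3, Hank 0. Hank has the fewest and is eliminated.
Round 2: Frank 13, Bob 12, Carol 10, Alice 4, Eve 3. Eve has the fewest and is eliminated.
Round 3: Frank 13, Carol 13, Bob 12, Alice 4. Alice has the fewest and is eliminated.
Round 4: Frank 17, Carol 13, Bob 12. Bob has the fewest and is eliminated.
Round 5: Frank 29, Carol 13. Frank has a majority.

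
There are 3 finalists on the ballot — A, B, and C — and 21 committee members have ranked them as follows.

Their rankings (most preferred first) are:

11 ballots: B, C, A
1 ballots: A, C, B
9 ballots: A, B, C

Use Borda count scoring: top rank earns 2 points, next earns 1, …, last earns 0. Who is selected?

B

Borda scores:
  A: 11·0 + 2 + 9·2 = 20
  B: 11·2 + 0 + 9·1 = 31
  C: 11·1 + 1 + 9·0 = 12
B has the highest total.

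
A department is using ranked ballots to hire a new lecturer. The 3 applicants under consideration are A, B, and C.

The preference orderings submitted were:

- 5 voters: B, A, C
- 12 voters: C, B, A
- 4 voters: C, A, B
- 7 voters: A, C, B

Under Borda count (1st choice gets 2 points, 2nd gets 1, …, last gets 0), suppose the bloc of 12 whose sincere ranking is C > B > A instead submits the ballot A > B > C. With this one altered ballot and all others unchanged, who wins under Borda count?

A

Borda totals with the altered ballot: A 47, B 22, C 15.
The switch changes the winner from C to A.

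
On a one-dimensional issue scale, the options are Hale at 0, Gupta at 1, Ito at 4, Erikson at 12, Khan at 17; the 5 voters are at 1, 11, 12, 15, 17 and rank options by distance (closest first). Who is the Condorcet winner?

With single-peaked preferences on a line, the Condorcet winner is the candidate closest to the median voter.
The median voter (position 12) is closest to Erikson at 12.
Check: Erikson vs Ito — voters closer to Erikson: 4 of 5.

Erikson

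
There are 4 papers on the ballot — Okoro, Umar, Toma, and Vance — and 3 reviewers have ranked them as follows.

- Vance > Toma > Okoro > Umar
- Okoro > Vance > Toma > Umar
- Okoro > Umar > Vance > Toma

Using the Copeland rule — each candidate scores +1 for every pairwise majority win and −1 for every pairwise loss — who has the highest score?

Pairwise results:
  Okoro vs Umar: Okoro wins 3–0.
  Okoro vs Toma: Okoro wins 2–1.
  Okoro vs Vance: Okoro wins 2–1.
  Umar vs Toma: Toma wins 2–1.
  Umar vs Vance: Vance wins 2–1.
  Toma vs Vance: Vance wins 3–0.
Copeland scores (wins − losses):
  Okoro: 3 − 0 = 3
  Umar: 0 − 3 = -3
  Toma: 1 − 2 = -1
  Vance: 2 − 1 = 1
Okoro has the best Copeland score.

Okoro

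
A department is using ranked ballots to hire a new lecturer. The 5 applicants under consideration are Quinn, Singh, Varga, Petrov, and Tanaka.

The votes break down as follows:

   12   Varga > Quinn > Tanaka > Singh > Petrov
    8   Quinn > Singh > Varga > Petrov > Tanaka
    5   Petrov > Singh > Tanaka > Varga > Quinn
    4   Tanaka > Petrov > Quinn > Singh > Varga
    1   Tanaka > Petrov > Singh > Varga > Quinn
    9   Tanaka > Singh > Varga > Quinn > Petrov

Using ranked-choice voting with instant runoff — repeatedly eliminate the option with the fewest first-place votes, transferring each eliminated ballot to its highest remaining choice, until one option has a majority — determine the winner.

Round 1: Tanaka 14, Varga 12, Quinn 8, Petrov 5, Singh 0. Singh has the fewest and is eliminated.
Round 2: Tanaka 14, Varga 12, Quinn 8, Petrov 5. Petrov has the fewest and is eliminated.
Round 3: Tanaka 19, Varga 12, Quinn 8. Quinn has the fewest and is eliminated.
Round 4: Varga 20, Tanaka 19. Varga has a majority.

Varga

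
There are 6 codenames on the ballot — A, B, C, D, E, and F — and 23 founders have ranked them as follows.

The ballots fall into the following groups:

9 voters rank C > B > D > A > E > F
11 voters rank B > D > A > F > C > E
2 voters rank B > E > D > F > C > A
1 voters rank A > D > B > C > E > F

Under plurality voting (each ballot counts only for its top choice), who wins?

B

First-place vote totals:
  A: 1
  B: 13
  C: 9
  D: 0
  E: 0
  F: 0
B has the most first-place votes.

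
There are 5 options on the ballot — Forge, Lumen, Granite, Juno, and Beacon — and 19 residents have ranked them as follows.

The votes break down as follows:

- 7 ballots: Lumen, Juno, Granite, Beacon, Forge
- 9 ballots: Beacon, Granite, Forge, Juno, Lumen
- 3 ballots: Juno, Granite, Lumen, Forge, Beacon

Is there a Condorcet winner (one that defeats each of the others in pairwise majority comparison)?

Head-to-head results (19 voters total):
Forge vs Lumen: Lumen wins 10–9.
Forge vs Granite: Granite wins 19–0.
Forge vs Juno: Juno wins 10–9.
Forge vs Beacon: Beacon wins 16–3.
Lumen vs Granite: Granite wins 12–7.
Lumen vs Juno: Juno wins 12–7.
Lumen vs Beacon: Lumen wins 10–9.
Granite vs Juno: Juno wins 10–9.
Granite vs Beacon: Granite wins 10–9.
Juno vs Beacon: Juno wins 10–9.
Juno beats each rival — Forge (10–9), Lumen (12–7), Granite (10–9), Beacon (10–9) — so Juno is the Condorcet winner.

Yes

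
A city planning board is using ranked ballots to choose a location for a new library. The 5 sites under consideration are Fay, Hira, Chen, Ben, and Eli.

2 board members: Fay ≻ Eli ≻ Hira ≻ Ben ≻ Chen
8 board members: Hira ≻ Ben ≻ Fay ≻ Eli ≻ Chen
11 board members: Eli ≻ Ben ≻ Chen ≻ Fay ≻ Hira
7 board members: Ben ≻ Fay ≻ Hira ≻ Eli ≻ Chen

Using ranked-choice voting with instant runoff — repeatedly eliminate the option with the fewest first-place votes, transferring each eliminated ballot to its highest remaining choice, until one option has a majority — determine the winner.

Hira

Round 1: Eli 11, Hira 8, Ben 7, Fay 2, Chen 0. Chen has the fewest and is eliminated.
Round 2: Eli 11, Hira 8, Ben 7, Fay 2. Fay has the fewest and is eliminated.
Round 3: Eli 13, Hira 8, Ben 7. Ben has the fewest and is eliminated.
Round 4: Hira 15, Eli 13. Hira has a majority.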